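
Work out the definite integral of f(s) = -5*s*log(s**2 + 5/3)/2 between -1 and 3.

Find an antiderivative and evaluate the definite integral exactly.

Antiderivative: F(s) = -5*(3*s**2*log(s**2 + 5/3) - 3*s**2 + 5*log(3*s**2 + 5))/12; value = -45*log(32/3)/4 - 25*log(32)/12 + 5*log(8/3)/4 + 25*log(8)/12 + 10

Any candidate F(s) must reproduce f(s) exactly when differentiated.
F(s) = -5*(3*s**2*log(s**2 + 5/3) - 3*s**2 + 5*log(3*s**2 + 5))/12 is an antiderivative of f.
Check: d/ds[-5*(3*s**2*log(s**2 + 5/3) - 3*s**2 + 5*log(3*s**2 + 5))/12] = -5*s*log(s**2 + 5/3)/2 = f(s).
F(3) = -45*log(32/3)/4 - 25*log(32)/12 + 45/4; F(-1) = -25*log(8)/12 - 5*log(8/3)/4 + 5/4.
Integral = F(3) - F(-1) = -45*log(32/3)/4 - 25*log(32)/12 + 5*log(8/3)/4 + 25*log(8)/12 + 10.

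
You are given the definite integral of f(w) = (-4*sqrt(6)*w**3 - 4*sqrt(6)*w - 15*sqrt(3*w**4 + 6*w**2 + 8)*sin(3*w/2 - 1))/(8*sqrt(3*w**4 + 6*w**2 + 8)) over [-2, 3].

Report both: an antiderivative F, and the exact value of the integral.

Antiderivative: F(w) = (-sqrt(6)*sqrt(3*w**4 + 6*w**2 + 8) + 15*cos(3*w/2 - 1))/12; value = -sqrt(1830)/12 + 5*cos(7/2)/4 - 5*cos(4)/4 + sqrt(30)/3

Check any antiderivative F(w) by computing F'(w) and comparing it with f(w).
F(w) = (-sqrt(6)*sqrt(3*w**4 + 6*w**2 + 8) + 15*cos(3*w/2 - 1))/12 is an antiderivative of f.
Check: d/dw[(-sqrt(6)*sqrt(3*w**4 + 6*w**2 + 8) + 15*cos(3*w/2 - 1))/12] = (-4*sqrt(6)*w**3 - 4*sqrt(6)*w - 15*sqrt(3*w**4 + 6*w**2 + 8)*sin(3*w/2 - 1))/(8*sqrt(3*w**4 + 6*w**2 + 8)) = f(w).
F(3) = -sqrt(1830)/12 + 5*cos(7/2)/4; F(-2) = -sqrt(30)/3 + 5*cos(4)/4.
Integral = F(3) - F(-2) = -sqrt(1830)/12 + 5*cos(7/2)/4 - 5*cos(4)/4 + sqrt(30)/3.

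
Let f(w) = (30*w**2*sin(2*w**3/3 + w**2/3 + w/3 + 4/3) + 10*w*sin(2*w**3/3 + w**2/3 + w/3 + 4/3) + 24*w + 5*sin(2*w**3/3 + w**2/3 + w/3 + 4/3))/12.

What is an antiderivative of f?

Since d/dw undoes antidifferentiation here, F'(w) = f(w) is required of F(w).
Check: d/dw[(4*w**2 - 5*cos(2*w**3/3 + w**2/3 + w/3 + 4/3))/4] = 5*w**2*sin(2*w**3/3 + w**2/3 + w/3 + 4/3)/2 + 5*w*sin(2*w**3/3 + w**2/3 + w/3 + 4/3)/6 + 2*w + 5*sin(2*w**3/3 + w**2/3 + w/3 + 4/3)/12, which equals f(w).

An antiderivative is F(w) = (4*w**2 - 5*cos(2*w**3/3 + w**2/3 + w/3 + 4/3))/4.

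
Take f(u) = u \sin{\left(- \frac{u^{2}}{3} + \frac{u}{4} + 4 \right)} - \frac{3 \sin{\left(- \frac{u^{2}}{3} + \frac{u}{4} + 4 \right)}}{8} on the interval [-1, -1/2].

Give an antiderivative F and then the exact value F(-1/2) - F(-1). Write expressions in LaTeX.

Antiderivative: F(u) = \frac{3 \cos{\left(- \frac{u^{2}}{3} + \frac{u}{4} + 4 \right)}}{2}; value = \frac{3 \cos{\left(\frac{91}{24} \right)}}{2} - \frac{3 \cos{\left(\frac{41}{12} \right)}}{2}

f matches the chain-rule pattern g'(h)*h' with inner function h(u) = - \frac{u^{2}}{3} + \frac{u}{4} + 4; substituting w = h(u) collapses the integral.
F(u) = \frac{3 \cos{\left(- \frac{u^{2}}{3} + \frac{u}{4} + 4 \right)}}{2} is an antiderivative of f.
Check: d/du[\frac{3 \cos{\left(- \frac{u^{2}}{3} + \frac{u}{4} + 4 \right)}}{2}] = u \sin{\left(- \frac{u^{2}}{3} + \frac{u}{4} + 4 \right)} - \frac{3 \sin{\left(- \frac{u^{2}}{3} + \frac{u}{4} + 4 \right)}}{8} = f(u).
F(-1/2) = \frac{3 \cos{\left(\frac{91}{24} \right)}}{2}; F(-1) = \frac{3 \cos{\left(\frac{41}{12} \right)}}{2}.
Integral = F(-1/2) - F(-1) = \frac{3 \cos{\left(\frac{91}{24} \right)}}{2} - \frac{3 \cos{\left(\frac{41}{12} \right)}}{2}.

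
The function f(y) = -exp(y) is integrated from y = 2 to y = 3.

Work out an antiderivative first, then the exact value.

Whatever form F(y) takes, F'(y) = f(y) is non-negotiable.
F(y) = -exp(y) is an antiderivative of f.
Check: d/dy[-exp(y)] = -exp(y) = f(y).
F(3) = -exp(3); F(2) = -exp(2).
Integral = F(3) - F(2) = -exp(3) + exp(2).

Antiderivative: F(y) = -exp(y); value = -exp(3) + exp(2)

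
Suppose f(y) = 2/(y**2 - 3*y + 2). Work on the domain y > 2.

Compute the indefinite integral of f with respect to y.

F(y) = 2*log(y - 2) - 2*log(y - 1) + C

Factor the denominator ((y - 2)*(y - 1)) and decompose: f = -2/(y - 1) + 2/(y - 2); each piece integrates to a log, atan, or power term.
Check: d/dy[2*log(y - 2) - 2*log(y - 1)] = 2/(y**2 - 3*y + 2) = f(y).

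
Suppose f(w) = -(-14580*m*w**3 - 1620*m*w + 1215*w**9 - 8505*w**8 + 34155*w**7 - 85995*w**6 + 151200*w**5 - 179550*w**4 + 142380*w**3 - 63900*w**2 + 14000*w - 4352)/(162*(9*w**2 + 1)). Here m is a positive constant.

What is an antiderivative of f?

An antiderivative is F(w) = -(-19440*m*w**2 + 405*w**8 - 3240*w**7 + 15120*w**6 - 45360*w**5 + 98280*w**4 - 151200*w**3 + 168000*w**2 - 120000*w + 5184*atan(3*w) + 50000)/3888.

A candidate is checked by its d/dw: the result must match f(w).
Check: d/dw[-(-19440*m*w**2 + 405*w**8 - 3240*w**7 + 15120*w**6 - 45360*w**5 + 98280*w**4 - 151200*w**3 + 168000*w**2 - 120000*w + 5184*atan(3*w) + 50000)/3888] = (14580*m*w**3 + 1620*m*w - 1215*w**9 + 8505*w**8 - 34155*w**7 + 85995*w**6 - 151200*w**5 + 179550*w**4 - 142380*w**3 + 63900*w**2 - 14000*w + 4352)/(1458*w**2 + 162), which equals f(w).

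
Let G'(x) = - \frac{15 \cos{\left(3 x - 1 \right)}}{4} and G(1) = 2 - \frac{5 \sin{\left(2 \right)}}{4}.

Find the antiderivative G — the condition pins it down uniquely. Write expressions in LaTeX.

For G(x) to be correct, d/dx[G] must agree with the stated G'(x) identically.
A general antiderivative is - \frac{5 \sin{\left(3 x - 1 \right)}}{4} + C.
The condition gives C = 2 - \frac{5 \sin{\left(2 \right)}}{4} - (- \frac{5 \sin{\left(2 \right)}}{4}) = 2.
So G(x) = 2 - \frac{5 \sin{\left(3 x - 1 \right)}}{4}.
Check: d/dx[2 - \frac{5 \sin{\left(3 x - 1 \right)}}{4}] = - \frac{15 \cos{\left(3 x - 1 \right)}}{4} = G'(x).

G(x) = 2 - \frac{5 \sin{\left(3 x - 1 \right)}}{4}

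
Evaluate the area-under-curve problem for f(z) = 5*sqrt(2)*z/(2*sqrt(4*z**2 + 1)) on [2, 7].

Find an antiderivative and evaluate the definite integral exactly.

Antiderivative: F(z) = 5*sqrt(2*z**2 + 1/2)/4; value = -5*sqrt(34)/8 + 5*sqrt(394)/8

f matches the chain-rule pattern g'(h)*h' with inner function h(z) = 2*z**2 + 1/2; substituting u = h(z) collapses the integral.
F(z) = 5*sqrt(2*z**2 + 1/2)/4 is an antiderivative of f.
Check: d/dz[5*sqrt(2*z**2 + 1/2)/4] = 5*sqrt(2)*z/(2*sqrt(4*z**2 + 1)) = f(z).
F(7) = 5*sqrt(394)/8; F(2) = 5*sqrt(34)/8.
Integral = F(7) - F(2) = -5*sqrt(34)/8 + 5*sqrt(394)/8.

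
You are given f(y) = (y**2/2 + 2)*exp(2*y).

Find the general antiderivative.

f has the shape u'v + uv' for u = y**2/4 - y/4 + 9/8 and v = exp(2*y) — it is the derivative of the product u*v.
Check: d/dy[(2*y**2 - 2*y + 9)*exp(2*y)/8] = y**2*exp(2*y)/2 + 2*exp(2*y), which equals f(y).

F(y) = (2*y**2 - 2*y + 9)*exp(2*y)/8 + C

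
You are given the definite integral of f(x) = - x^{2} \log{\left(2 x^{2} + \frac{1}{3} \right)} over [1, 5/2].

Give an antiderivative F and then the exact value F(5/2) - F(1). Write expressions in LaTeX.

Antiderivative: F(x) = - \frac{x^{3} \log{\left(2 x^{2} + \frac{1}{3} \right)}}{3} + \frac{2 x^{3}}{9} - \frac{x}{9} + \frac{\sqrt{6} \operatorname{atan}{\left(\sqrt{6} x \right)}}{54}; value = - \frac{125 \log{\left(\frac{77}{6} \right)}}{24} - \frac{\sqrt{6} \operatorname{atan}{\left(\sqrt{6} \right)}}{54} + \frac{\sqrt{6} \operatorname{atan}{\left(\frac{5 \sqrt{6}}{2} \right)}}{54} + \frac{\log{\left(\frac{7}{3} \right)}}{3} + \frac{37}{12}

An antiderivative F(x) passes only if d/dx[F] lands on f(x) exactly.
F(x) = - \frac{x^{3} \log{\left(2 x^{2} + \frac{1}{3} \right)}}{3} + \frac{2 x^{3}}{9} - \frac{x}{9} + \frac{\sqrt{6} \operatorname{atan}{\left(\sqrt{6} x \right)}}{54} is an antiderivative of f.
Check: d/dx[- \frac{x^{3} \log{\left(2 x^{2} + \frac{1}{3} \right)}}{3} + \frac{2 x^{3}}{9} - \frac{x}{9} + \frac{\sqrt{6} \operatorname{atan}{\left(\sqrt{6} x \right)}}{54}] = - x^{2} \log{\left(2 x^{2} + \frac{1}{3} \right)} = f(x).
F(5/2) = - \frac{125 \log{\left(\frac{77}{6} \right)}}{24} + \frac{\sqrt{6} \operatorname{atan}{\left(\frac{5 \sqrt{6}}{2} \right)}}{54} + \frac{115}{36}; F(1) = - \frac{\log{\left(\frac{7}{3} \right)}}{3} + \frac{\sqrt{6} \operatorname{atan}{\left(\sqrt{6} \right)}}{54} + \frac{1}{9}.
Integral = F(5/2) - F(1) = - \frac{125 \log{\left(\frac{77}{6} \right)}}{24} - \frac{\sqrt{6} \operatorname{atan}{\left(\sqrt{6} \right)}}{54} + \frac{\sqrt{6} \operatorname{atan}{\left(\frac{5 \sqrt{6}}{2} \right)}}{54} + \frac{\log{\left(\frac{7}{3} \right)}}{3} + \frac{37}{12}.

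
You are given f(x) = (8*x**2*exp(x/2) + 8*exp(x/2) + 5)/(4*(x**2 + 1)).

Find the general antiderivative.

F(x) = 4*exp(x/2) + 5*atan(x)/4 + C

Check any antiderivative F(x) by computing F'(x) and comparing it with f(x).
Check: d/dx[4*exp(x/2) + 5*atan(x)/4] = (8*x**2*exp(x/2) + 8*exp(x/2) + 5)/(4*x**2 + 4), which equals f(x).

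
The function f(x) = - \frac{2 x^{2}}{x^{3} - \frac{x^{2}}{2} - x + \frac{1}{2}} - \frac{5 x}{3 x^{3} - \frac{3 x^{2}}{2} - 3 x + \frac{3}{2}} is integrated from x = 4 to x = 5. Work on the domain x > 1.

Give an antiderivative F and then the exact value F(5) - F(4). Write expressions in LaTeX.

Antiderivative: F(x) = - \frac{33 \log{\left(x - 1 \right)} - 16 \log{\left(x - \frac{1}{2} \right)} + \log{\left(x + 1 \right)}}{9}; value = - \frac{11 \log{\left(4 \right)}}{3} - \frac{16 \log{\left(\frac{7}{2} \right)}}{9} - \frac{\log{\left(6 \right)}}{9} + \frac{\log{\left(5 \right)}}{9} + \frac{16 \log{\left(\frac{9}{2} \right)}}{9} + \frac{11 \log{\left(3 \right)}}{3}

The denominator factors as 3 \left(x - 1\right) \left(x + 1\right) \left(2 x - 1\right); partial fractions split f into directly integrable pieces: \frac{32}{9 \left(2 x - 1\right)} - \frac{1}{9 \left(x + 1\right)} - \frac{11}{3 \left(x - 1\right)}.
F(x) = - \frac{33 \log{\left(x - 1 \right)} - 16 \log{\left(x - \frac{1}{2} \right)} + \log{\left(x + 1 \right)}}{9} is an antiderivative of f.
Check: d/dx[- \frac{33 \log{\left(x - 1 \right)} - 16 \log{\left(x - \frac{1}{2} \right)} + \log{\left(x + 1 \right)}}{9}] = \frac{- 12 x^{2} - 10 x}{6 x^{3} - 3 x^{2} - 6 x + 3}, which equals f(x).
F(5) = - \frac{11 \log{\left(4 \right)}}{3} - \frac{\log{\left(6 \right)}}{9} + \frac{16 \log{\left(\frac{9}{2} \right)}}{9}; F(4) = - \frac{11 \log{\left(3 \right)}}{3} - \frac{\log{\left(5 \right)}}{9} + \frac{16 \log{\left(\frac{7}{2} \right)}}{9}.
Integral = F(5) - F(4) = - \frac{11 \log{\left(4 \right)}}{3} - \frac{16 \log{\left(\frac{7}{2} \right)}}{9} - \frac{\log{\left(6 \right)}}{9} + \frac{\log{\left(5 \right)}}{9} + \frac{16 \log{\left(\frac{9}{2} \right)}}{9} + \frac{11 \log{\left(3 \right)}}{3}.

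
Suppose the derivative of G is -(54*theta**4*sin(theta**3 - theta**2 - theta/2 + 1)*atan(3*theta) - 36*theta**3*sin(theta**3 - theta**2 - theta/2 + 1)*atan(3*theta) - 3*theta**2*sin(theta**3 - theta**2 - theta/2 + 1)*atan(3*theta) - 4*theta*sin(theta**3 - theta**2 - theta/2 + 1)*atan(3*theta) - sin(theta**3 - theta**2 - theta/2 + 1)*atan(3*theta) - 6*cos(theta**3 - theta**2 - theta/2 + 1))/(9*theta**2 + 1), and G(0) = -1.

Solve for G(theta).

G'(theta) has the shape u'v + uv' for u = 2*atan(3*theta) and v = cos(theta**3 - theta**2 - theta/2 + 1) — it is the derivative of the product u*v.
A general antiderivative is 2*cos(theta**3 - theta**2 - theta/2 + 1)*atan(3*theta) + C.
The condition gives C = -1 - (0) = -1.
So G(theta) = 2*cos(theta**3 - theta**2 - theta/2 + 1)*atan(3*theta) - 1.
Check: d/dtheta[2*cos(theta**3 - theta**2 - theta/2 + 1)*atan(3*theta) - 1] = (-54*theta**4*sin(theta**3 - theta**2 - theta/2 + 1)*atan(3*theta) + 36*theta**3*sin(theta**3 - theta**2 - theta/2 + 1)*atan(3*theta) + 3*theta**2*sin(theta**3 - theta**2 - theta/2 + 1)*atan(3*theta) + 4*theta*sin(theta**3 - theta**2 - theta/2 + 1)*atan(3*theta) + sin(theta**3 - theta**2 - theta/2 + 1)*atan(3*theta) + 6*cos(theta**3 - theta**2 - theta/2 + 1))/(9*theta**2 + 1), which equals G'(theta).

G(theta) = 2*cos(theta**3 - theta**2 - theta/2 + 1)*atan(3*theta) - 1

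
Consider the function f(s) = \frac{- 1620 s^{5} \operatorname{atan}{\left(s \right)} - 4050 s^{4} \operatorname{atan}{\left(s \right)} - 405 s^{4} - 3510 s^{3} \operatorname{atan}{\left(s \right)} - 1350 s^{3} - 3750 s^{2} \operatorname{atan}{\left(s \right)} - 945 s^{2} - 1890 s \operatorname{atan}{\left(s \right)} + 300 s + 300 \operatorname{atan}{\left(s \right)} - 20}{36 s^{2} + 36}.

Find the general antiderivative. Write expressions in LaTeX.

f has the shape u'v + uv' for u = - 5 \left(- \frac{3 s^{2}}{2} - \frac{5 s}{2} + \frac{1}{3}\right)^{2} and v = \operatorname{atan}{\left(s \right)} — it is the derivative of the product u*v.
Check: d/ds[- \frac{5 \left(9 s^{2} + 15 s - 2\right)^{2} \operatorname{atan}{\left(s \right)}}{36}] = \frac{- 1620 s^{5} \operatorname{atan}{\left(s \right)} - 4050 s^{4} \operatorname{atan}{\left(s \right)} - 405 s^{4} - 3510 s^{3} \operatorname{atan}{\left(s \right)} - 1350 s^{3} - 3750 s^{2} \operatorname{atan}{\left(s \right)} - 945 s^{2} - 1890 s \operatorname{atan}{\left(s \right)} + 300 s + 300 \operatorname{atan}{\left(s \right)} - 20}{36 s^{2} + 36} = f(s).

F(s) = - \frac{5 \left(9 s^{2} + 15 s - 2\right)^{2} \operatorname{atan}{\left(s \right)}}{36} + C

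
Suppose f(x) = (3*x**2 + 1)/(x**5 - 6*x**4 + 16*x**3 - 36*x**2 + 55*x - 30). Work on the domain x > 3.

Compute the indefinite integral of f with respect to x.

F(x) = -(-90*log(x - 3) + 130*log(x - 2) - 30*log(x - 1) - 5*log(x**2 + 5) + 8*sqrt(5)*atan(sqrt(5)*x/5))/90 + C

Factor the denominator ((x - 3)*(x - 2)*(x - 1)*(x**2 + 5)) and decompose: f = (x - 4)/(9*(x**2 + 5)) + 1/(3*(x - 1)) - 13/(9*(x - 2)) + 1/(x - 3); each piece integrates to a log, atan, or power term.
Check: d/dx[-(-90*log(x - 3) + 130*log(x - 2) - 30*log(x - 1) - 5*log(x**2 + 5) + 8*sqrt(5)*atan(sqrt(5)*x/5))/90] = (3*x**2 + 1)/(x**5 - 6*x**4 + 16*x**3 - 36*x**2 + 55*x - 30) = f(x).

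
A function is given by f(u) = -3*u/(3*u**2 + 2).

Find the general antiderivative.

F(u) = -log(2*u**2 + 4/3)/2 + C

The substitution w = 2*u**2 + 4/3 works: f is exactly (dF/dw)*(dw/du) for that inner function.
Check: d/du[-log(2*u**2 + 4/3)/2] = -3*u/(3*u**2 + 2) = f(u).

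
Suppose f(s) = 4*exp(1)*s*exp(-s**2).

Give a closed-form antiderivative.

The substitution u = 1 - s**2 works: f is exactly (dF/du)*(du/ds) for that inner function.
Check: d/ds[-2*exp(1 - s**2)] = 4*exp(1)*s*exp(-s**2) = f(s).

An antiderivative is F(s) = -2*exp(1 - s**2).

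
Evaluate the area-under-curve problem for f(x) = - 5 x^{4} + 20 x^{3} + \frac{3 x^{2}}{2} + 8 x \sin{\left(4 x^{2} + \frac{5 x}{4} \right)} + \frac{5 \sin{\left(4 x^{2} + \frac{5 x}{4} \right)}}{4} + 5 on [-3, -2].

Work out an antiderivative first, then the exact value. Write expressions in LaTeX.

Antiderivative: F(x) = - x^{5} + 5 x^{4} + \frac{x^{3}}{2} + 5 x - \cos{\left(4 x^{2} + \frac{5 x}{4} \right)}; value = - \frac{1043}{2} - \cos{\left(\frac{27}{2} \right)} + \cos{\left(\frac{129}{4} \right)}

Integrate term by term and add the pieces.
F(x) = - x^{5} + 5 x^{4} + \frac{x^{3}}{2} + 5 x - \cos{\left(4 x^{2} + \frac{5 x}{4} \right)} is an antiderivative of f.
Check: d/dx[- x^{5} + 5 x^{4} + \frac{x^{3}}{2} + 5 x - \cos{\left(4 x^{2} + \frac{5 x}{4} \right)}] = - 5 x^{4} + 20 x^{3} + \frac{3 x^{2}}{2} + 8 x \sin{\left(4 x^{2} + \frac{5 x}{4} \right)} + \frac{5 \sin{\left(4 x^{2} + \frac{5 x}{4} \right)}}{4} + 5 = f(x).
F(-2) = 98 - \cos{\left(\frac{27}{2} \right)}; F(-3) = \frac{1239}{2} - \cos{\left(\frac{129}{4} \right)}.
Integral = F(-2) - F(-3) = - \frac{1043}{2} - \cos{\left(\frac{27}{2} \right)} + \cos{\left(\frac{129}{4} \right)}.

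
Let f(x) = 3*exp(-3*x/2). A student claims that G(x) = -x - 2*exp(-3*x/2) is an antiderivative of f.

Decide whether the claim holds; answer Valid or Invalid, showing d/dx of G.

d/dx[G] = (3 - exp(3*x/2))*exp(-3*x/2)
d/dx[G] - f(x) = -1 != 0.

Invalid: d/dx[G] - f = -1, which is not 0.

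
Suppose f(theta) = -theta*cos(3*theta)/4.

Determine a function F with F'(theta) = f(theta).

For F(theta) to be correct the identity F'(theta) - f(theta) = 0 must hold.
Check: d/dtheta[-theta*sin(3*theta)/12 - cos(3*theta)/36] = -theta*cos(3*theta)/4 = f(theta).

An antiderivative is F(theta) = -theta*sin(3*theta)/12 - cos(3*theta)/36.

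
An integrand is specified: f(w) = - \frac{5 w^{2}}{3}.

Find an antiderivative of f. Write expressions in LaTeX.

Differentiate the proposed F(w) back; it has to land on f(w) exactly.
Check: d/dw[- \frac{5 w^{3}}{9}] = - \frac{5 w^{2}}{3} = f(w).

An antiderivative is F(w) = - \frac{5 w^{3}}{9}.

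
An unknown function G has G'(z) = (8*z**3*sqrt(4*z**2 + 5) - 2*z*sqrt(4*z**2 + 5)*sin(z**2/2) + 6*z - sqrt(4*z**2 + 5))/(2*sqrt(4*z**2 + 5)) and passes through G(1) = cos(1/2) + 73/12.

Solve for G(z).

A candidate passes only if d/dz[G] lands on the given G'(z) exactly.
A general antiderivative is z**4 - z/2 + 3*sqrt(4*z**2 + 5)/4 + cos(z**2/2) + 4/3 + C.
The condition gives C = cos(1/2) + 73/12 - (cos(1/2) + 49/12) = 2.
So G(z) = z**4 - z/2 + 3*sqrt(4*z**2 + 5)/4 + cos(z**2/2) + 10/3.
Check: d/dz[z**4 - z/2 + 3*sqrt(4*z**2 + 5)/4 + cos(z**2/2) + 10/3] = (8*z**3*sqrt(4*z**2 + 5) - 2*z*sqrt(4*z**2 + 5)*sin(z**2/2) + 6*z - sqrt(4*z**2 + 5))/(2*sqrt(4*z**2 + 5)) = G'(z).

G(z) = z**4 - z/2 + 3*sqrt(4*z**2 + 5)/4 + cos(z**2/2) + 10/3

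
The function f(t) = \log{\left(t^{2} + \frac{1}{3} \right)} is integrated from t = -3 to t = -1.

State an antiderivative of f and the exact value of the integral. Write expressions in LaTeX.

Antiderivative: F(t) = \frac{3 t \log{\left(t^{2} + \frac{1}{3} \right)} - 6 t + 2 \sqrt{3} \operatorname{atan}{\left(\sqrt{3} t \right)}}{3}; value = -4 - \frac{2 \sqrt{3} \pi}{9} - \log{\left(\frac{4}{3} \right)} + \frac{2 \sqrt{3} \operatorname{atan}{\left(3 \sqrt{3} \right)}}{3} + 3 \log{\left(\frac{28}{3} \right)}

An antiderivative F(t) passes only if d/dt[F] lands on f(t) exactly.
F(t) = \frac{3 t \log{\left(t^{2} + \frac{1}{3} \right)} - 6 t + 2 \sqrt{3} \operatorname{atan}{\left(\sqrt{3} t \right)}}{3} is an antiderivative of f.
Check: d/dt[\frac{3 t \log{\left(t^{2} + \frac{1}{3} \right)} - 6 t + 2 \sqrt{3} \operatorname{atan}{\left(\sqrt{3} t \right)}}{3}] = \log{\left(t^{2} + \frac{1}{3} \right)} = f(t).
F(-1) = - \frac{2 \sqrt{3} \pi}{9} - \log{\left(\frac{4}{3} \right)} + 2; F(-3) = - 3 \log{\left(\frac{28}{3} \right)} - \frac{2 \sqrt{3} \operatorname{atan}{\left(3 \sqrt{3} \right)}}{3} + 6.
Integral = F(-1) - F(-3) = -4 - \frac{2 \sqrt{3} \pi}{9} - \log{\left(\frac{4}{3} \right)} + \frac{2 \sqrt{3} \operatorname{atan}{\left(3 \sqrt{3} \right)}}{3} + 3 \log{\left(\frac{28}{3} \right)}.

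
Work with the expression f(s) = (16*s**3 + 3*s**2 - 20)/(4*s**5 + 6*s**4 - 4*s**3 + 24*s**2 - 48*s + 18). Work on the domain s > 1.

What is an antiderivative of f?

The denominator factors as 2*(s - 1)*(s + 3)*(2*s - 1)*(s**2 + 3); partial fractions split f into directly integrable pieces: -(59*s - 1095)/(624*(s**2 + 3)) + 138/(91*(2*s - 1)) - 425/(672*(s + 3)) - 1/(32*(s - 1)).
Check: d/ds[-log(s - 1)/32 + 69*log(s - 1/2)/91 - 425*log(s + 3)/672 - 59*log(s**2 + 3)/1248 + 365*sqrt(3)*atan(sqrt(3)*s/3)/624] = (16*s**3 + 3*s**2 - 20)/(4*s**5 + 6*s**4 - 4*s**3 + 24*s**2 - 48*s + 18) = f(s).

An antiderivative is F(s) = -log(s - 1)/32 + 69*log(s - 1/2)/91 - 425*log(s + 3)/672 - 59*log(s**2 + 3)/1248 + 365*sqrt(3)*atan(sqrt(3)*s/3)/624.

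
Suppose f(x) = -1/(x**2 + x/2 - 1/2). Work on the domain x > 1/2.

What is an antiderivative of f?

The denominator factors as (x + 1)*(2*x - 1); partial fractions split f into directly integrable pieces: -4/(3*(2*x - 1)) + 2/(3*(x + 1)).
Check: d/dx[-2*log(x - 1/2)/3 + 2*log(x + 1)/3] = -2/(2*x**2 + x - 1), which equals f(x).

An antiderivative is F(x) = -2*log(x - 1/2)/3 + 2*log(x + 1)/3.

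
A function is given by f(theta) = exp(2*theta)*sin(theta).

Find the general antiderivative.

Check any antiderivative F(theta) by computing F'(theta) and comparing it with f(theta).
Check: d/dtheta[-(-2*sin(theta) + cos(theta))*exp(2*theta)/5] = exp(2*theta)*sin(theta) = f(theta).

F(theta) = -(-2*sin(theta) + cos(theta))*exp(2*theta)/5 + C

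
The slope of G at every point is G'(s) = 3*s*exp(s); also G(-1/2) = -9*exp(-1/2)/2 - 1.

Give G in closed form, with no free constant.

G'(s) has the shape u'v + uv' for u = 3*s - 3 and v = exp(s) — it is the derivative of the product u*v.
A general antiderivative is (3*s - 3)*exp(s) + C.
The condition gives C = -9*exp(-1/2)/2 - 1 - (-9*exp(-1/2)/2) = -1.
So G(s) = 3*s*exp(s) - 3*exp(s) - 1.
Check: d/ds[3*s*exp(s) - 3*exp(s) - 1] = 3*s*exp(s) = G'(s).

G(s) = 3*s*exp(s) - 3*exp(s) - 1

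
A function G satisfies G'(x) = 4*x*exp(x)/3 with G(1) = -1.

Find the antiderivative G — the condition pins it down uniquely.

G(x) = (4*x - 4)*exp(x)/3 - 1

Recognize the product-rule pattern: G'(x) = u'v + uv' with u = 4*x/3 - 4/3, v = exp(x), so integration by parts undoes it.
A general antiderivative is (4*x - 4)*exp(x)/3 + C.
The condition gives C = -1 - (0) = -1.
So G(x) = (4*x - 4)*exp(x)/3 - 1.
Check: d/dx[(4*x - 4)*exp(x)/3 - 1] = 4*x*exp(x)/3 = G'(x).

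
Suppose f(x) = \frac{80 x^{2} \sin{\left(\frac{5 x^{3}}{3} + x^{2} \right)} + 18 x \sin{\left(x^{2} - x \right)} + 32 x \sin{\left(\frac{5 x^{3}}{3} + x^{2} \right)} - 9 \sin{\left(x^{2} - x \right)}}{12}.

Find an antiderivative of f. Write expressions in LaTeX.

An antiderivative is F(x) = \frac{- 9 \cos{\left(x^{2} - x \right)} - 16 \cos{\left(\frac{5 x^{3}}{3} + x^{2} \right)}}{12}.

Check any antiderivative F(x) by computing F'(x) and comparing it with f(x).
Check: d/dx[\frac{- 9 \cos{\left(x^{2} - x \right)} - 16 \cos{\left(\frac{5 x^{3}}{3} + x^{2} \right)}}{12}] = \frac{20 x^{2} \sin{\left(\frac{5 x^{3}}{3} + x^{2} \right)}}{3} + \frac{3 x \sin{\left(x^{2} - x \right)}}{2} + \frac{8 x \sin{\left(\frac{5 x^{3}}{3} + x^{2} \right)}}{3} - \frac{3 \sin{\left(x^{2} - x \right)}}{4}, which equals f(x).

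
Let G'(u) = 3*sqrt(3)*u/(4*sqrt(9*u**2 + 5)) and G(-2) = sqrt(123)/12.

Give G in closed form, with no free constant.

G'(u) matches the chain-rule pattern g'(h)*h' with inner function h(u) = 3*u**2 + 5/3; substituting w = h(u) collapses the integral.
A general antiderivative is sqrt(3*u**2 + 5/3)/4 + C.
The condition gives C = sqrt(123)/12 - (sqrt(123)/12) = 0.
So G(u) = sqrt(3)*sqrt(9*u**2 + 5)/12.
Check: d/du[sqrt(3)*sqrt(9*u**2 + 5)/12] = 3*sqrt(3)*u/(4*sqrt(9*u**2 + 5)) = G'(u).

G(u) = sqrt(3)*sqrt(9*u**2 + 5)/12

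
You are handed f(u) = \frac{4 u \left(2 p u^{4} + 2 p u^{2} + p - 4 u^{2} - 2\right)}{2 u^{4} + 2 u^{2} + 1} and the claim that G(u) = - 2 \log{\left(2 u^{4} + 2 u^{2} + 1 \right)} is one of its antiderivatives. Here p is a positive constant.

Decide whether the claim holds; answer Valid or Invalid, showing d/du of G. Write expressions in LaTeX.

Invalid: d/du[G] - f = - 4 p u, which is not 0.

d/du[G] = \frac{- 16 u^{3} - 8 u}{2 u^{4} + 2 u^{2} + 1}
d/du[G] - f(u) = - 4 p u != 0.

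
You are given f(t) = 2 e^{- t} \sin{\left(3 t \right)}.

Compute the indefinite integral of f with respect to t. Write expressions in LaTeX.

F(t) = - \frac{e^{- t} \sin{\left(3 t \right)}}{5} - \frac{3 e^{- t} \cos{\left(3 t \right)}}{5} + C

A candidate is checked by its d/dt: the result must match f(t).
Check: d/dt[- \frac{e^{- t} \sin{\left(3 t \right)}}{5} - \frac{3 e^{- t} \cos{\left(3 t \right)}}{5}] = 2 e^{- t} \sin{\left(3 t \right)} = f(t).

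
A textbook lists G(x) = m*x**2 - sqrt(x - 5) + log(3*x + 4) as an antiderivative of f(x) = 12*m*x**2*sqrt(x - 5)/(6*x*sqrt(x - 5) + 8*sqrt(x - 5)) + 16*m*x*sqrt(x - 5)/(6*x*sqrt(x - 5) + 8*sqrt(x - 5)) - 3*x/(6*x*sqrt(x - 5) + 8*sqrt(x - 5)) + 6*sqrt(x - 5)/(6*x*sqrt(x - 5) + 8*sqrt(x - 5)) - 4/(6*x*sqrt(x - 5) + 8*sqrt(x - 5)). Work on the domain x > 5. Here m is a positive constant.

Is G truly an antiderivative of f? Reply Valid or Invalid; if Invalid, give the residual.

Valid. The derivative of G reproduces f.

d/dx[G] = (12*m*x**2*sqrt(x - 5) + 16*m*x*sqrt(x - 5) - 3*x + 6*sqrt(x - 5) - 4)/(6*x*sqrt(x - 5) + 8*sqrt(x - 5))
This equals f(x) exactly, so the claim holds.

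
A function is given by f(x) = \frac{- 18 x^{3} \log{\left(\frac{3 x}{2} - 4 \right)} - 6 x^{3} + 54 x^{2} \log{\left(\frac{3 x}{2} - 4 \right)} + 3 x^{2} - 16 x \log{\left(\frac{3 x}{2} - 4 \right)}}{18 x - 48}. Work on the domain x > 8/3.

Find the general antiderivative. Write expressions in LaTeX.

f has the shape u'v + uv' for u = - \frac{x^{3}}{3} + \frac{x^{2}}{6} and v = \log{\left(\frac{3 x}{2} - 4 \right)} — it is the derivative of the product u*v.
Check: d/dx[- \frac{x^{3} \log{\left(\frac{3 x}{2} - 4 \right)}}{3} + \frac{x^{2} \log{\left(\frac{3 x}{2} - 4 \right)}}{6}] = \frac{- 18 x^{3} \log{\left(\frac{3 x}{2} - 4 \right)} - 6 x^{3} + 54 x^{2} \log{\left(\frac{3 x}{2} - 4 \right)} + 3 x^{2} - 16 x \log{\left(\frac{3 x}{2} - 4 \right)}}{18 x - 48} = f(x).

F(x) = - \frac{x^{3} \log{\left(\frac{3 x}{2} - 4 \right)}}{3} + \frac{x^{2} \log{\left(\frac{3 x}{2} - 4 \right)}}{6} + C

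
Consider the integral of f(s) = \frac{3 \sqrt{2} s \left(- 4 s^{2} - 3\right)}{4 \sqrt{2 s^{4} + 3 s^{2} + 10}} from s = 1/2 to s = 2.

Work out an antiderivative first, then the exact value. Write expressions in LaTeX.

Antiderivative: F(s) = - \frac{3 \sqrt{s^{4} + \frac{3 s^{2}}{2} + 5}}{2}; value = - \frac{9 \sqrt{3}}{2} + \frac{3 \sqrt{87}}{8}

The substitution u = s^{4} + \frac{3 s^{2}}{2} + 5 works: f is exactly (dF/du)*(du/ds) for that inner function.
F(s) = - \frac{3 \sqrt{s^{4} + \frac{3 s^{2}}{2} + 5}}{2} is an antiderivative of f.
Check: d/ds[- \frac{3 \sqrt{s^{4} + \frac{3 s^{2}}{2} + 5}}{2}] = \frac{- 12 \sqrt{2} s^{3} - 9 \sqrt{2} s}{4 \sqrt{2 s^{4} + 3 s^{2} + 10}}, which equals f(s).
F(2) = - \frac{9 \sqrt{3}}{2}; F(1/2) = - \frac{3 \sqrt{87}}{8}.
Integral = F(2) - F(1/2) = - \frac{9 \sqrt{3}}{2} + \frac{3 \sqrt{87}}{8}.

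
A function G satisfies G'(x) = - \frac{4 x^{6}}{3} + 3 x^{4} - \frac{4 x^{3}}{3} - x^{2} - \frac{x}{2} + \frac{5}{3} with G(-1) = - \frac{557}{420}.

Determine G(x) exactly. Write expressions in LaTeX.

The integrand splits into summands that can be handled one at a time.
A general antiderivative is - \frac{4 x^{7}}{21} + \frac{3 x^{5}}{5} - \frac{x^{4}}{3} - \frac{x^{3}}{3} - \frac{x^{2}}{4} + \frac{5 x}{3} + C.
The condition gives C = - \frac{557}{420} - (- \frac{977}{420}) = 1.
So G(x) = \frac{- 80 x^{7} + 252 x^{5} - 140 x^{4} - 140 x^{3} - 105 x^{2} + 700 x + 420}{420}.
Check: d/dx[\frac{- 80 x^{7} + 252 x^{5} - 140 x^{4} - 140 x^{3} - 105 x^{2} + 700 x + 420}{420}] = - \frac{4 x^{6}}{3} + 3 x^{4} - \frac{4 x^{3}}{3} - x^{2} - \frac{x}{2} + \frac{5}{3} = G'(x).

G(x) = \frac{- 80 x^{7} + 252 x^{5} - 140 x^{4} - 140 x^{3} - 105 x^{2} + 700 x + 420}{420}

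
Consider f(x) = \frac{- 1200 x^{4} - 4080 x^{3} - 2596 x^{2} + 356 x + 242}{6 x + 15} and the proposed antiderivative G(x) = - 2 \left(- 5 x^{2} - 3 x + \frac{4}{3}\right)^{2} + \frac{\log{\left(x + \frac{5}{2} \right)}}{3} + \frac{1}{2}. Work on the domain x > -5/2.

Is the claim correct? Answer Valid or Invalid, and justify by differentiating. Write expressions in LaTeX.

Valid: G'(x) = f(x).

d/dx[G] = \frac{- 1200 x^{4} - 4080 x^{3} - 2596 x^{2} + 356 x + 242}{6 x + 15}
This equals f(x) exactly, so the claim holds.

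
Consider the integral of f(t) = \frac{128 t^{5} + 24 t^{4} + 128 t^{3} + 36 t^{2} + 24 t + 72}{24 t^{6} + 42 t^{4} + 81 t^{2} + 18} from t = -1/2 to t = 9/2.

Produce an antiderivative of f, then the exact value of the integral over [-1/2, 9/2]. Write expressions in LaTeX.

Since d/dt undoes antidifferentiation here, F'(t) = f(t) is required of F(t).
F(t) = \frac{2 \left(2 \log{\left(\frac{2 t^{4}}{3} + t^{2} + 2 \right)} + 3 \operatorname{atan}{\left(2 t \right)}\right)}{3} is an antiderivative of f.
Check: d/dt[\frac{2 \left(2 \log{\left(\frac{2 t^{4}}{3} + t^{2} + 2 \right)} + 3 \operatorname{atan}{\left(2 t \right)}\right)}{3}] = \frac{128 t^{5} + 24 t^{4} + 128 t^{3} + 36 t^{2} + 24 t + 72}{24 t^{6} + 42 t^{4} + 81 t^{2} + 18} = f(t).
F(9/2) = 2 \operatorname{atan}{\left(9 \right)} + \frac{4 \log{\left(\frac{2365}{8} \right)}}{3}; F(-1/2) = - \frac{\pi}{2} + \frac{4 \log{\left(\frac{55}{24} \right)}}{3}.
Integral = F(9/2) - F(-1/2) = - \frac{4 \log{\left(\frac{55}{24} \right)}}{3} + \frac{\pi}{2} + 2 \operatorname{atan}{\left(9 \right)} + \frac{4 \log{\left(\frac{2365}{8} \right)}}{3}.

Antiderivative: F(t) = \frac{2 \left(2 \log{\left(\frac{2 t^{4}}{3} + t^{2} + 2 \right)} + 3 \operatorname{atan}{\left(2 t \right)}\right)}{3}; value = - \frac{4 \log{\left(\frac{55}{24} \right)}}{3} + \frac{\pi}{2} + 2 \operatorname{atan}{\left(9 \right)} + \frac{4 \log{\left(\frac{2365}{8} \right)}}{3}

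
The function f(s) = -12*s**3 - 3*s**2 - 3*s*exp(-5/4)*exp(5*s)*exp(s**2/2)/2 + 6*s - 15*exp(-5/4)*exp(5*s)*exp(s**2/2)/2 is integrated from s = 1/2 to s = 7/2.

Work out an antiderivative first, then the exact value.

Integrate term by term and add the pieces.
F(s) = -(18*s**4 + 6*s**3 - 18*s**2 + 9*exp(-5/4)*exp(5*s)*exp(s**2/2) - 4)/6 is an antiderivative of f.
Check: d/ds[-(18*s**4 + 6*s**3 - 18*s**2 + 9*exp(-5/4)*exp(5*s)*exp(s**2/2) - 4)/6] = (-24*s**3*exp(5/4) - 6*s**2*exp(5/4) - 3*s*exp(5*s)*exp(s**2/2) + 12*s*exp(5/4) - 15*exp(5*s)*exp(s**2/2))*exp(-5/4)/2, which equals f(s).
F(7/2) = -3*exp(179/8)/2 - 21871/48; F(1/2) = 53/48 - 3*exp(11/8)/2.
Integral = F(7/2) - F(1/2) = -3*exp(179/8)/2 - 1827/4 + 3*exp(11/8)/2.

Antiderivative: F(s) = -(18*s**4 + 6*s**3 - 18*s**2 + 9*exp(-5/4)*exp(5*s)*exp(s**2/2) - 4)/6; value = -3*exp(179/8)/2 - 1827/4 + 3*exp(11/8)/2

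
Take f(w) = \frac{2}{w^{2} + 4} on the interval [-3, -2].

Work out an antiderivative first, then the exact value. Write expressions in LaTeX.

Antiderivative: F(w) = \operatorname{atan}{\left(\frac{w}{2} \right)}; value = - \frac{\pi}{4} + \operatorname{atan}{\left(\frac{3}{2} \right)}

For F(w) to be correct the identity F'(w) - f(w) = 0 must hold.
F(w) = \operatorname{atan}{\left(\frac{w}{2} \right)} is an antiderivative of f.
Check: d/dw[\operatorname{atan}{\left(\frac{w}{2} \right)}] = \frac{2}{w^{2} + 4} = f(w).
F(-2) = - \frac{\pi}{4}; F(-3) = - \operatorname{atan}{\left(\frac{3}{2} \right)}.
Integral = F(-2) - F(-3) = - \frac{\pi}{4} + \operatorname{atan}{\left(\frac{3}{2} \right)}.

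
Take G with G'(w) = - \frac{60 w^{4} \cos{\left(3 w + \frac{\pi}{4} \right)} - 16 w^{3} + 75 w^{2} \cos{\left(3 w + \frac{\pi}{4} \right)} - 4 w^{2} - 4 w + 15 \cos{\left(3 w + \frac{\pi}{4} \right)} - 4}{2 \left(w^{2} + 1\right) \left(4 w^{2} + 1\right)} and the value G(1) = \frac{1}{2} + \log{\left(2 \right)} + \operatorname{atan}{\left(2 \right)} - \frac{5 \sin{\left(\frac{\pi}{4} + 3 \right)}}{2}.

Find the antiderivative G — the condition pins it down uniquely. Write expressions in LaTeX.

Whatever form G(w) takes, its d/dw must return the stated G'(w).
A general antiderivative is \log{\left(w^{2} + 1 \right)} - \frac{5 \sin{\left(3 w + \frac{\pi}{4} \right)}}{2} + \operatorname{atan}{\left(2 w \right)} + C.
The condition gives C = \frac{1}{2} + \log{\left(2 \right)} + \operatorname{atan}{\left(2 \right)} - \frac{5 \sin{\left(\frac{\pi}{4} + 3 \right)}}{2} - (\log{\left(2 \right)} + \operatorname{atan}{\left(2 \right)} - \frac{5 \sin{\left(\frac{\pi}{4} + 3 \right)}}{2}) = \frac{1}{2}.
So G(w) = \frac{2 \log{\left(w^{2} + 1 \right)} - 5 \sin{\left(3 w + \frac{\pi}{4} \right)} + 2 \operatorname{atan}{\left(2 w \right)} + 1}{2}.
Check: d/dw[\frac{2 \log{\left(w^{2} + 1 \right)} - 5 \sin{\left(3 w + \frac{\pi}{4} \right)} + 2 \operatorname{atan}{\left(2 w \right)} + 1}{2}] = \frac{- 60 w^{4} \cos{\left(3 w + \frac{\pi}{4} \right)} + 16 w^{3} - 75 w^{2} \cos{\left(3 w + \frac{\pi}{4} \right)} + 4 w^{2} + 4 w - 15 \cos{\left(3 w + \frac{\pi}{4} \right)} + 4}{8 w^{4} + 10 w^{2} + 2}, which equals G'(w).

G(w) = \frac{2 \log{\left(w^{2} + 1 \right)} - 5 \sin{\left(3 w + \frac{\pi}{4} \right)} + 2 \operatorname{atan}{\left(2 w \right)} + 1}{2}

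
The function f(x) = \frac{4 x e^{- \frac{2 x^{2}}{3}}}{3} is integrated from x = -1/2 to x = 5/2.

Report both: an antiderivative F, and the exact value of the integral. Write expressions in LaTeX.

The substitution u = - \frac{2 x^{2}}{3} works: f is exactly (dF/du)*(du/dx) for that inner function.
F(x) = - e^{- \frac{2 x^{2}}{3}} is an antiderivative of f.
Check: d/dx[- e^{- \frac{2 x^{2}}{3}}] = \frac{4 x e^{- \frac{2 x^{2}}{3}}}{3} = f(x).
F(5/2) = - \frac{1}{e^{\frac{25}{6}}}; F(-1/2) = - \frac{1}{e^{\frac{1}{6}}}.
Integral = F(5/2) - F(-1/2) = - \frac{1}{e^{\frac{25}{6}}} + e^{- \frac{1}{6}}.

Antiderivative: F(x) = - e^{- \frac{2 x^{2}}{3}}; value = - \frac{1}{e^{\frac{25}{6}}} + e^{- \frac{1}{6}}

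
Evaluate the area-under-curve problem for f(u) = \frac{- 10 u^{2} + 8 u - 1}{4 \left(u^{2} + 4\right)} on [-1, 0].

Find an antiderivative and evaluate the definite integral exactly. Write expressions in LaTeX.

A candidate is checked by its d/du: the result must match f(u).
F(u) = \frac{- 20 u + 8 \log{\left(u^{2} + 4 \right)} + 39 \operatorname{atan}{\left(\frac{u}{2} \right)}}{8} is an antiderivative of f.
Check: d/du[\frac{- 20 u + 8 \log{\left(u^{2} + 4 \right)} + 39 \operatorname{atan}{\left(\frac{u}{2} \right)}}{8}] = \frac{- 10 u^{2} + 8 u - 1}{4 u^{2} + 16}, which equals f(u).
F(0) = \log{\left(4 \right)}; F(-1) = - \frac{39 \operatorname{atan}{\left(\frac{1}{2} \right)}}{8} + \log{\left(5 \right)} + \frac{5}{2}.
Integral = F(0) - F(-1) = - \frac{5}{2} - \log{\left(5 \right)} + \log{\left(4 \right)} + \frac{39 \operatorname{atan}{\left(\frac{1}{2} \right)}}{8}.

Antiderivative: F(u) = \frac{- 20 u + 8 \log{\left(u^{2} + 4 \right)} + 39 \operatorname{atan}{\left(\frac{u}{2} \right)}}{8}; value = - \frac{5}{2} - \log{\left(5 \right)} + \log{\left(4 \right)} + \frac{39 \operatorname{atan}{\left(\frac{1}{2} \right)}}{8}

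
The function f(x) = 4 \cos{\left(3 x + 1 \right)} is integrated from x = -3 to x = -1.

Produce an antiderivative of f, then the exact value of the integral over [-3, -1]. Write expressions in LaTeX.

Antiderivative: F(x) = \frac{4 \sin{\left(3 x + 1 \right)}}{3}; value = - \frac{4 \sin{\left(2 \right)}}{3} + \frac{4 \sin{\left(8 \right)}}{3}

Any candidate F(x) must reproduce f(x) exactly when differentiated.
F(x) = \frac{4 \sin{\left(3 x + 1 \right)}}{3} is an antiderivative of f.
Check: d/dx[\frac{4 \sin{\left(3 x + 1 \right)}}{3}] = 4 \cos{\left(3 x + 1 \right)} = f(x).
F(-1) = - \frac{4 \sin{\left(2 \right)}}{3}; F(-3) = - \frac{4 \sin{\left(8 \right)}}{3}.
Integral = F(-1) - F(-3) = - \frac{4 \sin{\left(2 \right)}}{3} + \frac{4 \sin{\left(8 \right)}}{3}.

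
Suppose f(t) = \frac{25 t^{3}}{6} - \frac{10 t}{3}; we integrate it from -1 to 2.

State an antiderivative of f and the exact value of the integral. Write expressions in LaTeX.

f matches the chain-rule pattern g'(h)*h' with inner function h(t) = 1 - \frac{5 t^{2}}{4}; substituting u = h(t) collapses the integral.
F(t) = \frac{25 t^{4}}{24} - \frac{5 t^{2}}{3} is an antiderivative of f.
Check: d/dt[\frac{25 t^{4}}{24} - \frac{5 t^{2}}{3}] = \frac{25 t^{3}}{6} - \frac{10 t}{3} = f(t).
F(2) = 10; F(-1) = - \frac{5}{8}.
Integral = F(2) - F(-1) = \frac{85}{8}.

Antiderivative: F(t) = \frac{25 t^{4}}{24} - \frac{5 t^{2}}{3}; value = \frac{85}{8}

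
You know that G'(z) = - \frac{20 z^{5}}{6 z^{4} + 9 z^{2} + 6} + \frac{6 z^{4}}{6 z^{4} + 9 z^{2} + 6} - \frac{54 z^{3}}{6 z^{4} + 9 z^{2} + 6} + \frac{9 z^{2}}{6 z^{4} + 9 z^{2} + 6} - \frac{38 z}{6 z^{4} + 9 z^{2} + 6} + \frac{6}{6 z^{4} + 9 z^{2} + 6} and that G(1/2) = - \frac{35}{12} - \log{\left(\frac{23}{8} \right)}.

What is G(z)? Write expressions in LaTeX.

The integrand splits into summands that can be handled one at a time.
A general antiderivative is - \frac{5 z^{2}}{3} + z - \log{\left(2 z^{4} + 3 z^{2} + 2 \right)} - 2 + C.
The condition gives C = - \frac{35}{12} - \log{\left(\frac{23}{8} \right)} - (- \frac{23}{12} - \log{\left(\frac{23}{8} \right)}) = -1.
So G(z) = \frac{- 5 z^{2} + 3 z - 3 \log{\left(2 z^{4} + 3 z^{2} + 2 \right)} - 9}{3}.
Check: d/dz[\frac{- 5 z^{2} + 3 z - 3 \log{\left(2 z^{4} + 3 z^{2} + 2 \right)} - 9}{3}] = \frac{- 20 z^{5} + 6 z^{4} - 54 z^{3} + 9 z^{2} - 38 z + 6}{6 z^{4} + 9 z^{2} + 6}, which equals G'(z).

G(z) = \frac{- 5 z^{2} + 3 z - 3 \log{\left(2 z^{4} + 3 z^{2} + 2 \right)} - 9}{3}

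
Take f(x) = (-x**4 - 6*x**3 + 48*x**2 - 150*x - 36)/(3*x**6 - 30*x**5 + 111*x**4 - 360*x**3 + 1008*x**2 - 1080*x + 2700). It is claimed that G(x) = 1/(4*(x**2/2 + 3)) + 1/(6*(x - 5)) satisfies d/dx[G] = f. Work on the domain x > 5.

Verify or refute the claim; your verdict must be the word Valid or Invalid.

d/dx[G] = (-x**4 - 6*x**3 + 48*x**2 - 150*x - 36)/(6*x**6 - 60*x**5 + 222*x**4 - 720*x**3 + 2016*x**2 - 2160*x + 5400)
d/dx[G] - f(x) = (x**4 + 6*x**3 - 48*x**2 + 150*x + 36)/(6*x**6 - 60*x**5 + 222*x**4 - 720*x**3 + 2016*x**2 - 2160*x + 5400) != 0.

Invalid: d/dx[G] - f = (x**4 + 6*x**3 - 48*x**2 + 150*x + 36)/(6*x**6 - 60*x**5 + 222*x**4 - 720*x**3 + 2016*x**2 - 2160*x + 5400), which is not 0.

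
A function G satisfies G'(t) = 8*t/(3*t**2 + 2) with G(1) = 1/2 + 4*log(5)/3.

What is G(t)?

G(t) = 4*log(3*t**2 + 2)/3 + 1/2

The substitution u = 3*t**2 + 2 works: G'(t) is exactly (dG/du)*(du/dt) for that inner function.
A general antiderivative is 4*log(3*t**2 + 2)/3 + C.
The condition gives C = 1/2 + 4*log(5)/3 - (4*log(5)/3) = 1/2.
So G(t) = 4*log(3*t**2 + 2)/3 + 1/2.
Check: d/dt[4*log(3*t**2 + 2)/3 + 1/2] = 8*t/(3*t**2 + 2) = G'(t).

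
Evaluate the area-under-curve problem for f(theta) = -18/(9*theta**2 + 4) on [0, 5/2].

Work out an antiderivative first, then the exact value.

A first test for any F(theta): its theta-derivative must equal f(theta) identically.
F(theta) = -3*atan(3*theta/2) is an antiderivative of f.
Check: d/dtheta[-3*atan(3*theta/2)] = -18/(9*theta**2 + 4) = f(theta).
F(5/2) = -3*atan(15/4); F(0) = 0.
Integral = F(5/2) - F(0) = -3*atan(15/4).

Antiderivative: F(theta) = -3*atan(3*theta/2); value = -3*atan(15/4)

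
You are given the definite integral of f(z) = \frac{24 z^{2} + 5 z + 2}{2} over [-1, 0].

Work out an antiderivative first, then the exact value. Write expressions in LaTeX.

A candidate is checked by its d/dz: the result must match f(z).
F(z) = \frac{48 z^{3} + 15 z^{2} + 12 z - 4}{12} is an antiderivative of f.
Check: d/dz[\frac{48 z^{3} + 15 z^{2} + 12 z - 4}{12}] = 12 z^{2} + \frac{5 z}{2} + 1, which equals f(z).
F(0) = - \frac{1}{3}; F(-1) = - \frac{49}{12}.
Integral = F(0) - F(-1) = \frac{15}{4}.

Antiderivative: F(z) = \frac{48 z^{3} + 15 z^{2} + 12 z - 4}{12}; value = \frac{15}{4}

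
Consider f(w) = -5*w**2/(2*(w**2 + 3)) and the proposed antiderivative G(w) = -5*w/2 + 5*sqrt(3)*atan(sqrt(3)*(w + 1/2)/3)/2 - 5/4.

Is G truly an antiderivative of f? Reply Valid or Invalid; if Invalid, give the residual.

d/dw[G] = (-20*w**2 - 20*w - 5)/(8*w**2 + 8*w + 26)
d/dw[G] - f(w) = (-60*w - 15)/(8*w**4 + 8*w**3 + 50*w**2 + 24*w + 78) != 0.

Invalid: d/dw[G] - f = (-60*w - 15)/(8*w**4 + 8*w**3 + 50*w**2 + 24*w + 78), which is not 0.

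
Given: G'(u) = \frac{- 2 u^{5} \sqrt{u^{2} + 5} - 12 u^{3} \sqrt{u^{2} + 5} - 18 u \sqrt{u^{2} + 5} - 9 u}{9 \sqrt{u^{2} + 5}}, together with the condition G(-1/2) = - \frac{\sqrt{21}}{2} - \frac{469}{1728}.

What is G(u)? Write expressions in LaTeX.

The proposed G(u) is checked by its d/du: the result must match the given G'(u).
A general antiderivative is - \left(\frac{u^{2}}{3} + 1\right)^{3} - \sqrt{u^{2} + 5} + C.
The condition gives C = - \frac{\sqrt{21}}{2} - \frac{469}{1728} - (- \frac{\sqrt{21}}{2} - \frac{2197}{1728}) = 1.
So G(u) = - \frac{u^{6} + 9 u^{4} + 27 u^{2} + 27 \sqrt{u^{2} + 5}}{27}.
Check: d/du[- \frac{u^{6} + 9 u^{4} + 27 u^{2} + 27 \sqrt{u^{2} + 5}}{27}] = \frac{- 2 u^{5} \sqrt{u^{2} + 5} - 12 u^{3} \sqrt{u^{2} + 5} - 18 u \sqrt{u^{2} + 5} - 9 u}{9 \sqrt{u^{2} + 5}} = G'(u).

G(u) = - \frac{u^{6} + 9 u^{4} + 27 u^{2} + 27 \sqrt{u^{2} + 5}}{27}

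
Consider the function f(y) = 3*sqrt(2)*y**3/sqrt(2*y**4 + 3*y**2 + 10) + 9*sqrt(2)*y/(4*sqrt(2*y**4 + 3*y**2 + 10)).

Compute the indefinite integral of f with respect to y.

F(y) = 3*sqrt(2)*sqrt(2*y**4 + 3*y**2 + 10)/4 + C

f matches the chain-rule pattern g'(h)*h' with inner function h(y) = y**4 + 3*y**2/2 + 5; substituting u = h(y) collapses the integral.
Check: d/dy[3*sqrt(2)*sqrt(2*y**4 + 3*y**2 + 10)/4] = (12*sqrt(2)*y**3 + 9*sqrt(2)*y)/(4*sqrt(2*y**4 + 3*y**2 + 10)), which equals f(y).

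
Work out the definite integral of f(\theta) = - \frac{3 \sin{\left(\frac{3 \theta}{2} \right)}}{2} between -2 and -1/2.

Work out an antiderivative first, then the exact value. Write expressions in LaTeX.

For F(\theta) to be correct the identity F'(\theta) - f(\theta) = 0 must hold.
F(\theta) = \cos{\left(\frac{3 \theta}{2} \right)} is an antiderivative of f.
Check: d/d\theta[\cos{\left(\frac{3 \theta}{2} \right)}] = - \frac{3 \sin{\left(\frac{3 \theta}{2} \right)}}{2} = f(\theta).
F(-1/2) = \cos{\left(\frac{3}{4} \right)}; F(-2) = \cos{\left(3 \right)}.
Integral = F(-1/2) - F(-2) = \cos{\left(\frac{3}{4} \right)} - \cos{\left(3 \right)}.

Antiderivative: F(\theta) = \cos{\left(\frac{3 \theta}{2} \right)}; value = \cos{\left(\frac{3}{4} \right)} - \cos{\left(3 \right)}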